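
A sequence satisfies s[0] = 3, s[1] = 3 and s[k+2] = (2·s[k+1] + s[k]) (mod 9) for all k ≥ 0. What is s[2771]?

3

Listing terms: s[0] = 3, s[1] = 3, s[2] = 0, s[3] = 3, s[4] = 6, s[5] = 6, s[6] = 0, s[7] = 6, s[8] = 3, s[9] = 3.
Since (s[8], s[9]) = (s[0], s[1]) = (3, 3) (two consecutive terms determine the rest), the sequence is periodic with period 8.
(2771 - 0) mod 8 = 3, so s[2771] = s[3] = 3.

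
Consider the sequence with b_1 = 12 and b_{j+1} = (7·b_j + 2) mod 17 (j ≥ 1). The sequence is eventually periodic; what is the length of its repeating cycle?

16

b_1 = 12; b_2 = 1; b_3 = 9; b_4 = 14; b_5 = 15; b_6 = 5; b_7 = 3; b_8 = 6; b_9 = 10; b_{10} = 4; b_{11} = 13; b_{12} = 8; b_{13} = 7; b_{14} = 0; b_{15} = 2; b_{16} = 16; b_{17} = 12.
The sequence repeats with period 16.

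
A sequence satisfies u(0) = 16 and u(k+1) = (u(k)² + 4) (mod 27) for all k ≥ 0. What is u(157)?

26

Computing terms: u(0) = 16, u(1) = 17, u(2) = 23, u(3) = 20, u(4) = 26, u(5) = 5, u(6) = 2, u(7) = 8, u(8) = 14, u(9) = 11, u(10) = 17.
Since u(10) = u(1) = 17, the sequence is eventually periodic: after a pre-period of length 1 it cycles with period 9.
For k ≥ 1, u(k) depends only on (k - 1) mod 9. (157 - 1) mod 9 = 3, so u(157) = u(4) = 26.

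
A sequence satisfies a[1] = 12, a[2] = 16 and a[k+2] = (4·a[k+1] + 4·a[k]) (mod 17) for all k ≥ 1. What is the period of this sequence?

16

Listing terms: a[1] = 12; a[2] = 16; a[3] = 10; a[4] = 2; a[5] = 14; a[6] = 13; a[7] = 6; a[8] = 8; a[9] = 5; a[10] = 1; a[11] = 7; a[12] = 15; a[13] = 3; a[14] = 4; a[15] = 11; a[16] = 9; a[17] = 12; a[18] = 16.
Since (a[17], a[18]) = (a[1], a[2]) = (12, 16) (two consecutive terms determine the rest), the sequence is periodic with period 16.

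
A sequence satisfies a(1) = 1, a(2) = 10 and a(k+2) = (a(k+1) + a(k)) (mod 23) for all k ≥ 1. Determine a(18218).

13

a(1) = 1; a(2) = 10; a(3) = 11; a(4) = 21; a(5) = 9; a(6) = 7; a(7) = 16; a(8) = 0; a(9) = 16; a(10) = 16; a(11) = 9; a(12) = 2; a(13) = 11; a(14) = 13; a(15) = 1; a(16) = 14; a(17) = 15; a(18) = 6; a(19) = 21; a(20) = 4; a(21) = 2; a(22) = 6; a(23) = 8; a(24) = 14; a(25) = 22; a(26) = 13; a(27) = 12; a(28) = 2; a(29) = 14; a(30) = 16; a(31) = 7; a(32) = 0; a(33) = 7; a(34) = 7; a(35) = 14; a(36) = 21; a(37) = 12; a(38) = 10; a(39) = 22; a(40) = 9; a(41) = 8; a(42) = 17; a(43) = 2; a(44) = 19; a(45) = 21; a(46) = 17; a(47) = 15; a(48) = 9; a(49) = 1; a(50) = 10.
Since (a(49), a(50)) = (a(1), a(2)) = (1, 10) (two consecutive terms determine the rest), the sequence is periodic with period 48.
(18218 - 1) mod 48 = 25, so a(18218) = a(26) = 13.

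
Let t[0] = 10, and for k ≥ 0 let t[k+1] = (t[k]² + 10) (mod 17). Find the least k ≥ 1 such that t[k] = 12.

t[0] = 10,  t[1] = 8,  t[2] = 6,  t[3] = 12,  t[4] = 1,  t[5] = 11,  t[6] = 12.
Since t[6] = t[3] = 12, the sequence is eventually periodic: after a pre-period of length 3 it cycles with period 3.
The value 12 first appears (with k ≥ 1) at t[3].

3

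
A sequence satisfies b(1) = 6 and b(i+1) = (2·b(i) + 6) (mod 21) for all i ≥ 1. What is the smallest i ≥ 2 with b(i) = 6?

4

b(1) = 6,  b(2) = 18,  b(3) = 0,  b(4) = 6.
Since b(4) = b(1) = 6, the sequence is periodic with period 3.
The value 6 next appears (with i ≥ 2) at b(4).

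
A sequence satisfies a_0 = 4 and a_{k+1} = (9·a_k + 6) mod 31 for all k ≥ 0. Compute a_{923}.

16

We have a_0 = 4; a_1 = 11; a_2 = 12; a_3 = 21; a_4 = 9; a_5 = 25; a_6 = 14; a_7 = 8; a_8 = 16; a_9 = 26; a_{10} = 23; a_{11} = 27; a_{12} = 1; a_{13} = 15; a_{14} = 17; a_{15} = 4.
Since a_{15} = a_0 = 4, the sequence is periodic with period 15.
(923 - 0) mod 15 = 8, so a_{923} = a_8 = 16.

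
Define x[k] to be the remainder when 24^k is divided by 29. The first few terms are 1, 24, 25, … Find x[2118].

x[0] = 1; x[1] = 24; x[2] = 25; x[3] = 20; x[4] = 16; x[5] = 7; x[6] = 23; x[7] = 1.
The sequence repeats with period 7.
(2118 - 0) mod 7 = 4, so x[2118] = x[4] = 16.

16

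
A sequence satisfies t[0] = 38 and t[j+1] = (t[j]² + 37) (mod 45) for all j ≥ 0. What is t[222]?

Computing terms: t[0] = 38,  t[1] = 41,  t[2] = 8,  t[3] = 11,  t[4] = 23,  t[5] = 26,  t[6] = 38.
The sequence repeats with period 6.
So t[222] = t[0 + ((222-0) mod 6)] = t[0] = 38.

38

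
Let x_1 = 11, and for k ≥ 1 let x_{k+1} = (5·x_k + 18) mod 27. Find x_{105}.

x_1 = 11; x_2 = 19; x_3 = 5; x_4 = 16; x_5 = 17; x_6 = 22; x_7 = 20; x_8 = 10; x_9 = 14; x_{10} = 7; x_{11} = 26; x_{12} = 13; x_{13} = 2; x_{14} = 1; x_{15} = 23; x_{16} = 25; x_{17} = 8; x_{18} = 4; x_{19} = 11.
Since x_{19} = x_1 = 11, the sequence is periodic with period 18.
So x_{105} = x_{1 + ((105-1) mod 18)} = x_{15} = 23.

23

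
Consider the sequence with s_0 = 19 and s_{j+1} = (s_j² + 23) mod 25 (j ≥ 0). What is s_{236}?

Listing terms: s_0 = 19, s_1 = 9, s_2 = 4, s_3 = 14, s_4 = 19.
Since s_4 = s_0 = 19, the sequence is periodic with period 4.
So s_{236} = s_{0 + ((236-0) mod 4)} = s_0 = 19.

19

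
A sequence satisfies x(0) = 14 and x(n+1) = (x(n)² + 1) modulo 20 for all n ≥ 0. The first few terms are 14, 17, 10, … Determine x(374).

x(0) = 14,  x(1) = 17,  x(2) = 10,  x(3) = 1,  x(4) = 2,  x(5) = 5,  x(6) = 6,  x(7) = 17.
Since x(7) = x(1) = 17, the sequence is eventually periodic: after a pre-period of length 1 it cycles with period 6.
For n ≥ 1, x(n) depends only on (n - 1) mod 6. (374 - 1) mod 6 = 1, so x(374) = x(2) = 10.

10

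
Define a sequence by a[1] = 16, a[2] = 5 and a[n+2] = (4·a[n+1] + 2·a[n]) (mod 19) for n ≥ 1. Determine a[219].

14

We have a[1] = 16; a[2] = 5; a[3] = 14; a[4] = 9; a[5] = 7; a[6] = 8; a[7] = 8; a[8] = 10; a[9] = 18; a[10] = 16; a[11] = 5.
The sequence repeats with period 9.
So a[219] = a[1 + ((219-1) mod 9)] = a[3] = 14.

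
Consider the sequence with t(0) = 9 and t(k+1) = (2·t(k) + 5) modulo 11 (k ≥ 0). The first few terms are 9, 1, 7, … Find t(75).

3

t(0) = 9; t(1) = 1; t(2) = 7; t(3) = 8; t(4) = 10; t(5) = 3; t(6) = 0; t(7) = 5; t(8) = 4; t(9) = 2; t(10) = 9.
The sequence repeats with period 10.
(75 - 0) mod 10 = 5, so t(75) = t(5) = 3.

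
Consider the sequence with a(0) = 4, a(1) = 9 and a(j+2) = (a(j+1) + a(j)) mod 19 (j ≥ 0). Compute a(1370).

Listing terms: a(0) = 4; a(1) = 9; a(2) = 13; a(3) = 3; a(4) = 16; a(5) = 0; a(6) = 16; a(7) = 16; a(8) = 13; a(9) = 10; a(10) = 4; a(11) = 14; a(12) = 18; a(13) = 13; a(14) = 12; a(15) = 6; a(16) = 18; a(17) = 5; a(18) = 4; a(19) = 9.
Since (a(18), a(19)) = (a(0), a(1)) = (4, 9) (two consecutive terms determine the rest), the sequence is periodic with period 18.
So a(1370) = a(0 + ((1370-0) mod 18)) = a(2) = 13.

13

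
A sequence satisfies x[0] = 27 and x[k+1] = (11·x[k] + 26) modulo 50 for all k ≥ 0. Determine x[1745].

Computing terms: x[0] = 27; x[1] = 23; x[2] = 29; x[3] = 45; x[4] = 21; x[5] = 7; x[6] = 3; x[7] = 9; x[8] = 25; x[9] = 1; x[10] = 37; x[11] = 33; x[12] = 39; x[13] = 5; x[14] = 31; x[15] = 17; x[16] = 13; x[17] = 19; x[18] = 35; x[19] = 11; x[20] = 47; x[21] = 43; x[22] = 49; x[23] = 15; x[24] = 41; x[25] = 27.
Since x[25] = x[0] = 27, the sequence is periodic with period 25.
So x[1745] = x[0 + ((1745-0) mod 25)] = x[20] = 47.

47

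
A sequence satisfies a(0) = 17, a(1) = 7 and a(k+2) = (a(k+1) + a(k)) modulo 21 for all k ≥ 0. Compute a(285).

a(0) = 17, a(1) = 7, a(2) = 3, a(3) = 10, a(4) = 13, a(5) = 2, a(6) = 15, a(7) = 17, a(8) = 11, a(9) = 7, a(10) = 18, a(11) = 4, a(12) = 1, a(13) = 5, a(14) = 6, a(15) = 11, a(16) = 17, a(17) = 7.
Since (a(16), a(17)) = (a(0), a(1)) = (17, 7) (two consecutive terms determine the rest), the sequence is periodic with period 16.
So a(285) = a(0 + ((285-0) mod 16)) = a(13) = 5.

5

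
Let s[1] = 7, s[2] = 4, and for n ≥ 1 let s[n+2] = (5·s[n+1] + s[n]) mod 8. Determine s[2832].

1

s[1] = 7; s[2] = 4; s[3] = 3; s[4] = 3; s[5] = 2; s[6] = 5; s[7] = 3; s[8] = 4; s[9] = 7; s[10] = 7; s[11] = 2; s[12] = 1; s[13] = 7; s[14] = 4.
The sequence repeats with period 12.
So s[2832] = s[1 + ((2832-1) mod 12)] = s[12] = 1.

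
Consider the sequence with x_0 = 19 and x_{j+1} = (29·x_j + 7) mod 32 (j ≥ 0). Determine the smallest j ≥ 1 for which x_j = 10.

13

We have x_0 = 19, x_1 = 14, x_2 = 29, x_3 = 16, x_4 = 23, x_5 = 2, x_6 = 1, x_7 = 4, x_8 = 27, x_9 = 22, x_{10} = 5, x_{11} = 24, x_{12} = 31, x_{13} = 10, x_{14} = 9, x_{15} = 12, x_{16} = 3, x_{17} = 30, x_{18} = 13, x_{19} = 0, x_{20} = 7, x_{21} = 18, x_{22} = 17, x_{23} = 20, x_{24} = 11, x_{25} = 6, x_{26} = 21, x_{27} = 8, x_{28} = 15, x_{29} = 26, x_{30} = 25, x_{31} = 28, x_{32} = 19.
Since x_{32} = x_0 = 19, the sequence is periodic with period 32.
The value 10 first appears (with j ≥ 1) at x_{13}.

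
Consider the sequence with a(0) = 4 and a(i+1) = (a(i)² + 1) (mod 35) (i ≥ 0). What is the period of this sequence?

We have a(0) = 4,  a(1) = 17,  a(2) = 10,  a(3) = 31,  a(4) = 17.
Since a(4) = a(1) = 17, the sequence is eventually periodic: after a pre-period of length 1 it cycles with period 3.

3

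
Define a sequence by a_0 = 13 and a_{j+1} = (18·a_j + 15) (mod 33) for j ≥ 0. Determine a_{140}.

Computing terms: a_0 = 13, a_1 = 18, a_2 = 9, a_3 = 12, a_4 = 0, a_5 = 15, a_6 = 21, a_7 = 30, a_8 = 27, a_9 = 6, a_{10} = 24, a_{11} = 18.
Since a_{11} = a_1 = 18, the sequence is eventually periodic: after a pre-period of length 1 it cycles with period 10.
For j ≥ 1, a_j depends only on (j - 1) mod 10. (140 - 1) mod 10 = 9, so a_{140} = a_{10} = 24.

24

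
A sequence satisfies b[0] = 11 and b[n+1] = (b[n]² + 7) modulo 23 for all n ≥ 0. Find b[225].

13

Computing terms: b[0] = 11, b[1] = 13, b[2] = 15, b[3] = 2, b[4] = 11.
Since b[4] = b[0] = 11, the sequence is periodic with period 4.
(225 - 0) mod 4 = 1, so b[225] = b[1] = 13.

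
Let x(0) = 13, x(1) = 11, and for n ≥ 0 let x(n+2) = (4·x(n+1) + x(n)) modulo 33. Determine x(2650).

x(0) = 13; x(1) = 11; x(2) = 24; x(3) = 8; x(4) = 23; x(5) = 1; x(6) = 27; x(7) = 10; x(8) = 1; x(9) = 14; x(10) = 24; x(11) = 11; x(12) = 2; x(13) = 19; x(14) = 12; x(15) = 1; x(16) = 16; x(17) = 32; x(18) = 12; x(19) = 14; x(20) = 2; x(21) = 22; x(22) = 24; x(23) = 19; x(24) = 1; x(25) = 23; x(26) = 27; x(27) = 32; x(28) = 23; x(29) = 25; x(30) = 24; x(31) = 22; x(32) = 13; x(33) = 8; x(34) = 12; x(35) = 23; x(36) = 5; x(37) = 10; x(38) = 12; x(39) = 25; x(40) = 13; x(41) = 11.
Since (x(40), x(41)) = (x(0), x(1)) = (13, 11) (two consecutive terms determine the rest), the sequence is periodic with period 40.
(2650 - 0) mod 40 = 10, so x(2650) = x(10) = 24.

24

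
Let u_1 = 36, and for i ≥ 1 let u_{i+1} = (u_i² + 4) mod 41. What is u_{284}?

14

Computing terms: u_1 = 36, u_2 = 29, u_3 = 25, u_4 = 14, u_5 = 36.
Since u_5 = u_1 = 36, the sequence is periodic with period 4.
So u_{284} = u_{1 + ((284-1) mod 4)} = u_4 = 14.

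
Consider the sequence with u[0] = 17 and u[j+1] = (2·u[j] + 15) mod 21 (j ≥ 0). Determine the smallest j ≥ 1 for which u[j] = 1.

Computing terms: u[0] = 17, u[1] = 7, u[2] = 8, u[3] = 10, u[4] = 14, u[5] = 1, u[6] = 17.
The sequence repeats with period 6.
The value 1 first appears (with j ≥ 1) at u[5].

5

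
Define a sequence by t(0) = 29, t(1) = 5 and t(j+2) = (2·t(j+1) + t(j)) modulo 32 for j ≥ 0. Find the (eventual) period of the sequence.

Computing terms: t(0) = 29,  t(1) = 5,  t(2) = 7,  t(3) = 19,  t(4) = 13,  t(5) = 13,  t(6) = 7,  t(7) = 27,  t(8) = 29,  t(9) = 21,  t(10) = 7,  t(11) = 3,  t(12) = 13,  t(13) = 29,  t(14) = 7,  t(15) = 11,  t(16) = 29,  t(17) = 5.
The sequence repeats with period 16.

16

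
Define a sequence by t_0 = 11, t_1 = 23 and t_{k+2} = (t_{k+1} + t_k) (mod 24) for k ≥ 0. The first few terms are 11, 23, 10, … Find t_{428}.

Listing terms: t_0 = 11; t_1 = 23; t_2 = 10; t_3 = 9; t_4 = 19; t_5 = 4; t_6 = 23; t_7 = 3; t_8 = 2; t_9 = 5; t_{10} = 7; t_{11} = 12; t_{12} = 19; t_{13} = 7; t_{14} = 2; t_{15} = 9; t_{16} = 11; t_{17} = 20; t_{18} = 7; t_{19} = 3; t_{20} = 10; t_{21} = 13; t_{22} = 23; t_{23} = 12; t_{24} = 11; t_{25} = 23.
Since (t_{24}, t_{25}) = (t_0, t_1) = (11, 23) (two consecutive terms determine the rest), the sequence is periodic with period 24.
So t_{428} = t_{0 + ((428-0) mod 24)} = t_{20} = 10.

10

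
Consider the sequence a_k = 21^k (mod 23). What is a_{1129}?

Computing terms: a_0 = 1,  a_1 = 21,  a_2 = 4,  a_3 = 15,  a_4 = 16,  a_5 = 14,  a_6 = 18,  a_7 = 10,  a_8 = 3,  a_9 = 17,  a_{10} = 12,  a_{11} = 22,  a_{12} = 2,  a_{13} = 19,  a_{14} = 8,  a_{15} = 7,  a_{16} = 9,  a_{17} = 5,  a_{18} = 13,  a_{19} = 20,  a_{20} = 6,  a_{21} = 11,  a_{22} = 1.
Since a_{22} = a_0 = 1, the sequence is periodic with period 22.
So a_{1129} = a_{0 + ((1129-0) mod 22)} = a_7 = 10.

10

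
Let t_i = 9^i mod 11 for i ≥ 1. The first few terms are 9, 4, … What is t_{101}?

We have t_1 = 9, t_2 = 4, t_3 = 3, t_4 = 5, t_5 = 1, t_6 = 9.
The sequence repeats with period 5.
(101 - 1) mod 5 = 0, so t_{101} = t_1 = 9.

9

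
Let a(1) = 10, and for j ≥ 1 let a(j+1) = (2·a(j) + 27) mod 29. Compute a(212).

a(1) = 10,  a(2) = 18,  a(3) = 5,  a(4) = 8,  a(5) = 14,  a(6) = 26,  a(7) = 21,  a(8) = 11,  a(9) = 20,  a(10) = 9,  a(11) = 16,  a(12) = 1,  a(13) = 0,  a(14) = 27,  a(15) = 23,  a(16) = 15,  a(17) = 28,  a(18) = 25,  a(19) = 19,  a(20) = 7,  a(21) = 12,  a(22) = 22,  a(23) = 13,  a(24) = 24,  a(25) = 17,  a(26) = 3,  a(27) = 4,  a(28) = 6,  a(29) = 10.
Since a(29) = a(1) = 10, the sequence is periodic with period 28.
(212 - 1) mod 28 = 15, so a(212) = a(16) = 15.

15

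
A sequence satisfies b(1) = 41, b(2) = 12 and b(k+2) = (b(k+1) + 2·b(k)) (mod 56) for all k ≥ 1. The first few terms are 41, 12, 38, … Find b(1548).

Computing terms: b(1) = 41; b(2) = 12; b(3) = 38; b(4) = 6; b(5) = 26; b(6) = 38; b(7) = 34; b(8) = 54; b(9) = 10; b(10) = 6; b(11) = 26.
Since (b(10), b(11)) = (b(4), b(5)) = (6, 26) (two consecutive terms determine the rest), the sequence is eventually periodic: after a pre-period of length 3 it cycles with period 6.
For k ≥ 4, b(k) depends only on (k - 4) mod 6. (1548 - 4) mod 6 = 2, so b(1548) = b(6) = 38.

38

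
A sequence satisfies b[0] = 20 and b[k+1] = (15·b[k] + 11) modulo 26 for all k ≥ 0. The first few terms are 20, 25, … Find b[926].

22

Listing terms: b[0] = 20; b[1] = 25; b[2] = 22; b[3] = 3; b[4] = 4; b[5] = 19; b[6] = 10; b[7] = 5; b[8] = 8; b[9] = 1; b[10] = 0; b[11] = 11; b[12] = 20.
The sequence repeats with period 12.
So b[926] = b[0 + ((926-0) mod 12)] = b[2] = 22.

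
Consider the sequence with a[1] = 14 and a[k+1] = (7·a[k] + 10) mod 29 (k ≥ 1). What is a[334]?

1

Listing terms: a[1] = 14; a[2] = 21; a[3] = 12; a[4] = 7; a[5] = 1; a[6] = 17; a[7] = 13; a[8] = 14.
Since a[8] = a[1] = 14, the sequence is periodic with period 7.
So a[334] = a[1 + ((334-1) mod 7)] = a[5] = 1.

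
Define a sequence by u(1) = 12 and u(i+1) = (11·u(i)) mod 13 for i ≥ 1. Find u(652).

8

u(1) = 12,  u(2) = 2,  u(3) = 9,  u(4) = 8,  u(5) = 10,  u(6) = 6,  u(7) = 1,  u(8) = 11,  u(9) = 4,  u(10) = 5,  u(11) = 3,  u(12) = 7,  u(13) = 12.
Since u(13) = u(1) = 12, the sequence is periodic with period 12.
(652 - 1) mod 12 = 3, so u(652) = u(4) = 8.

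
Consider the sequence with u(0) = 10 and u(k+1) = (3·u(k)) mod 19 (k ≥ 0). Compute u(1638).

We have u(0) = 10,  u(1) = 11,  u(2) = 14,  u(3) = 4,  u(4) = 12,  u(5) = 17,  u(6) = 13,  u(7) = 1,  u(8) = 3,  u(9) = 9,  u(10) = 8,  u(11) = 5,  u(12) = 15,  u(13) = 7,  u(14) = 2,  u(15) = 6,  u(16) = 18,  u(17) = 16,  u(18) = 10.
The sequence repeats with period 18.
(1638 - 0) mod 18 = 0, so u(1638) = u(0) = 10.

10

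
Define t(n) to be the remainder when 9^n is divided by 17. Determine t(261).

Listing terms: t(0) = 1,  t(1) = 9,  t(2) = 13,  t(3) = 15,  t(4) = 16,  t(5) = 8,  t(6) = 4,  t(7) = 2,  t(8) = 1.
Since t(8) = t(0) = 1, the sequence is periodic with period 8.
(261 - 0) mod 8 = 5, so t(261) = t(5) = 8.

8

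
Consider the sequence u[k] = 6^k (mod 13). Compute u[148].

9

Listing terms: u[1] = 6, u[2] = 10, u[3] = 8, u[4] = 9, u[5] = 2, u[6] = 12, u[7] = 7, u[8] = 3, u[9] = 5, u[10] = 4, u[11] = 11, u[12] = 1, u[13] = 6.
The sequence repeats with period 12.
So u[148] = u[1 + ((148-1) mod 12)] = u[4] = 9.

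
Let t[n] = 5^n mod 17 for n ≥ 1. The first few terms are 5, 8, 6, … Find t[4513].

Listing terms: t[1] = 5,  t[2] = 8,  t[3] = 6,  t[4] = 13,  t[5] = 14,  t[6] = 2,  t[7] = 10,  t[8] = 16,  t[9] = 12,  t[10] = 9,  t[11] = 11,  t[12] = 4,  t[13] = 3,  t[14] = 15,  t[15] = 7,  t[16] = 1,  t[17] = 5.
The sequence repeats with period 16.
(4513 - 1) mod 16 = 0, so t[4513] = t[1] = 5.

5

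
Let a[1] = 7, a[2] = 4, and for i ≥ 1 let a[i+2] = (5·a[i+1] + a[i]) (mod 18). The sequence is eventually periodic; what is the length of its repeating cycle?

24

Computing terms: a[1] = 7,  a[2] = 4,  a[3] = 9,  a[4] = 13,  a[5] = 2,  a[6] = 5,  a[7] = 9,  a[8] = 14,  a[9] = 7,  a[10] = 13,  a[11] = 0,  a[12] = 13,  a[13] = 11,  a[14] = 14,  a[15] = 9,  a[16] = 5,  a[17] = 16,  a[18] = 13,  a[19] = 9,  a[20] = 4,  a[21] = 11,  a[22] = 5,  a[23] = 0,  a[24] = 5,  a[25] = 7,  a[26] = 4.
The sequence repeats with period 24.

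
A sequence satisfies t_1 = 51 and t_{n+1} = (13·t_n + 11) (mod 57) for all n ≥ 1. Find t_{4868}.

Computing terms: t_1 = 51, t_2 = 47, t_3 = 52, t_4 = 3, t_5 = 50, t_6 = 34, t_7 = 54, t_8 = 29, t_9 = 46, t_{10} = 39, t_{11} = 5, t_{12} = 19, t_{13} = 30, t_{14} = 2, t_{15} = 37, t_{16} = 36, t_{17} = 23, t_{18} = 25, t_{19} = 51.
The sequence repeats with period 18.
So t_{4868} = t_{1 + ((4868-1) mod 18)} = t_8 = 29.

29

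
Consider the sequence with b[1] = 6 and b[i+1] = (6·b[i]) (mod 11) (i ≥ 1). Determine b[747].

Listing terms: b[1] = 6; b[2] = 3; b[3] = 7; b[4] = 9; b[5] = 10; b[6] = 5; b[7] = 8; b[8] = 4; b[9] = 2; b[10] = 1; b[11] = 6.
The sequence repeats with period 10.
(747 - 1) mod 10 = 6, so b[747] = b[7] = 8.

8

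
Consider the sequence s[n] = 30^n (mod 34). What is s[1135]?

4

We have s[0] = 1; s[1] = 30; s[2] = 16; s[3] = 4; s[4] = 18; s[5] = 30.
Since s[5] = s[1] = 30, the sequence is eventually periodic: after a pre-period of length 1 it cycles with period 4.
For n ≥ 1, s[n] depends only on (n - 1) mod 4. (1135 - 1) mod 4 = 2, so s[1135] = s[3] = 4.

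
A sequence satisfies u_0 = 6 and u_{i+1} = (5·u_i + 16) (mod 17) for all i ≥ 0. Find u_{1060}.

7

We have u_0 = 6, u_1 = 12, u_2 = 8, u_3 = 5, u_4 = 7, u_5 = 0, u_6 = 16, u_7 = 11, u_8 = 3, u_9 = 14, u_{10} = 1, u_{11} = 4, u_{12} = 2, u_{13} = 9, u_{14} = 10, u_{15} = 15, u_{16} = 6.
The sequence repeats with period 16.
(1060 - 0) mod 16 = 4, so u_{1060} = u_4 = 7.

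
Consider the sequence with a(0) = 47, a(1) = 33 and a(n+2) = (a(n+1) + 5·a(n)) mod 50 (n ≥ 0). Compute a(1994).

Listing terms: a(0) = 47; a(1) = 33; a(2) = 18; a(3) = 33; a(4) = 23; a(5) = 38; a(6) = 3; a(7) = 43; a(8) = 8; a(9) = 23; a(10) = 13; a(11) = 28; a(12) = 43; a(13) = 33; a(14) = 48; a(15) = 13; a(16) = 3; a(17) = 18; a(18) = 33.
Since (a(17), a(18)) = (a(2), a(3)) = (18, 33) (two consecutive terms determine the rest), the sequence is eventually periodic: after a pre-period of length 2 it cycles with period 15.
For n ≥ 2, a(n) depends only on (n - 2) mod 15. (1994 - 2) mod 15 = 12, so a(1994) = a(14) = 48.

48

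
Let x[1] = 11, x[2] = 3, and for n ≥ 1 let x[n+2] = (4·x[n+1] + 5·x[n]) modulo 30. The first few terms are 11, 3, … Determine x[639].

We have x[1] = 11, x[2] = 3, x[3] = 7, x[4] = 13, x[5] = 27, x[6] = 23, x[7] = 17, x[8] = 3, x[9] = 7.
Since (x[8], x[9]) = (x[2], x[3]) = (3, 7) (two consecutive terms determine the rest), the sequence is eventually periodic: after a pre-period of length 1 it cycles with period 6.
For n ≥ 2, x[n] depends only on (n - 2) mod 6. (639 - 2) mod 6 = 1, so x[639] = x[3] = 7.

7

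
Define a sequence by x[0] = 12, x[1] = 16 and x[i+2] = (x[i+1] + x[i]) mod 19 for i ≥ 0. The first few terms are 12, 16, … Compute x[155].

We have x[0] = 12, x[1] = 16, x[2] = 9, x[3] = 6, x[4] = 15, x[5] = 2, x[6] = 17, x[7] = 0, x[8] = 17, x[9] = 17, x[10] = 15, x[11] = 13, x[12] = 9, x[13] = 3, x[14] = 12, x[15] = 15, x[16] = 8, x[17] = 4, x[18] = 12, x[19] = 16.
The sequence repeats with period 18.
(155 - 0) mod 18 = 11, so x[155] = x[11] = 13.

13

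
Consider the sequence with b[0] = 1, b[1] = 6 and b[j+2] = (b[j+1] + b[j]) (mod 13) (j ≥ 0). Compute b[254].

7

Computing terms: b[0] = 1,  b[1] = 6,  b[2] = 7,  b[3] = 0,  b[4] = 7,  b[5] = 7,  b[6] = 1,  b[7] = 8,  b[8] = 9,  b[9] = 4,  b[10] = 0,  b[11] = 4,  b[12] = 4,  b[13] = 8,  b[14] = 12,  b[15] = 7,  b[16] = 6,  b[17] = 0,  b[18] = 6,  b[19] = 6,  b[20] = 12,  b[21] = 5,  b[22] = 4,  b[23] = 9,  b[24] = 0,  b[25] = 9,  b[26] = 9,  b[27] = 5,  b[28] = 1,  b[29] = 6.
The sequence repeats with period 28.
(254 - 0) mod 28 = 2, so b[254] = b[2] = 7.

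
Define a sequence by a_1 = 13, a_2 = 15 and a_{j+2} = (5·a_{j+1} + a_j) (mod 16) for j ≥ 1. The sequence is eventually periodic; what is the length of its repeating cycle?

24

We have a_1 = 13,  a_2 = 15,  a_3 = 8,  a_4 = 7,  a_5 = 11,  a_6 = 14,  a_7 = 1,  a_8 = 3,  a_9 = 0,  a_{10} = 3,  a_{11} = 15,  a_{12} = 14,  a_{13} = 5,  a_{14} = 7,  a_{15} = 8,  a_{16} = 15,  a_{17} = 3,  a_{18} = 14,  a_{19} = 9,  a_{20} = 11,  a_{21} = 0,  a_{22} = 11,  a_{23} = 7,  a_{24} = 14,  a_{25} = 13,  a_{26} = 15.
The sequence repeats with period 24.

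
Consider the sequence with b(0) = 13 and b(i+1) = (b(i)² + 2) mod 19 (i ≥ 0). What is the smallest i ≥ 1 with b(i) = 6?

Computing terms: b(0) = 13, b(1) = 0, b(2) = 2, b(3) = 6, b(4) = 0.
Since b(4) = b(1) = 0, the sequence is eventually periodic: after a pre-period of length 1 it cycles with period 3.
The value 6 first appears (with i ≥ 1) at b(3).

3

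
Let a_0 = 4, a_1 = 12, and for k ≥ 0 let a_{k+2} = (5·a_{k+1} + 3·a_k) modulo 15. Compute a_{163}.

6

Listing terms: a_0 = 4,  a_1 = 12,  a_2 = 12,  a_3 = 6,  a_4 = 6,  a_5 = 3,  a_6 = 3,  a_7 = 9,  a_8 = 9,  a_9 = 12,  a_{10} = 12.
Since (a_9, a_{10}) = (a_1, a_2) = (12, 12) (two consecutive terms determine the rest), the sequence is eventually periodic: after a pre-period of length 1 it cycles with period 8.
For k ≥ 1, a_k depends only on (k - 1) mod 8. (163 - 1) mod 8 = 2, so a_{163} = a_3 = 6.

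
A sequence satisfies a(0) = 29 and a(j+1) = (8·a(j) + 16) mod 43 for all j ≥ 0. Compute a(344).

Computing terms: a(0) = 29,  a(1) = 33,  a(2) = 22,  a(3) = 20,  a(4) = 4,  a(5) = 5,  a(6) = 13,  a(7) = 34,  a(8) = 30,  a(9) = 41,  a(10) = 0,  a(11) = 16,  a(12) = 15,  a(13) = 7,  a(14) = 29.
Since a(14) = a(0) = 29, the sequence is periodic with period 14.
So a(344) = a(0 + ((344-0) mod 14)) = a(8) = 30.

30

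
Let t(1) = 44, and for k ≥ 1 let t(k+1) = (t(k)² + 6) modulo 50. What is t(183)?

20

Listing terms: t(1) = 44; t(2) = 42; t(3) = 20; t(4) = 6; t(5) = 42.
Since t(5) = t(2) = 42, the sequence is eventually periodic: after a pre-period of length 1 it cycles with period 3.
For k ≥ 2, t(k) depends only on (k - 2) mod 3. (183 - 2) mod 3 = 1, so t(183) = t(3) = 20.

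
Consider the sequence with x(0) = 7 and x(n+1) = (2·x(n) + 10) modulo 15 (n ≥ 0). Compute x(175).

x(0) = 7, x(1) = 9, x(2) = 13, x(3) = 6, x(4) = 7.
Since x(4) = x(0) = 7, the sequence is periodic with period 4.
(175 - 0) mod 4 = 3, so x(175) = x(3) = 6.

6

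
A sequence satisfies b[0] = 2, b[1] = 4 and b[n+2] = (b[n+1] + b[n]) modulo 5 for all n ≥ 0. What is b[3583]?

b[0] = 2; b[1] = 4; b[2] = 1; b[3] = 0; b[4] = 1; b[5] = 1; b[6] = 2; b[7] = 3; b[8] = 0; b[9] = 3; b[10] = 3; b[11] = 1; b[12] = 4; b[13] = 0; b[14] = 4; b[15] = 4; b[16] = 3; b[17] = 2; b[18] = 0; b[19] = 2; b[20] = 2; b[21] = 4.
The sequence repeats with period 20.
So b[3583] = b[0 + ((3583-0) mod 20)] = b[3] = 0.

0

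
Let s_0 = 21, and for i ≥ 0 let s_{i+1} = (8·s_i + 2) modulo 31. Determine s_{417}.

29

We have s_0 = 21; s_1 = 15; s_2 = 29; s_3 = 17; s_4 = 14; s_5 = 21.
The sequence repeats with period 5.
So s_{417} = s_{0 + ((417-0) mod 5)} = s_2 = 29.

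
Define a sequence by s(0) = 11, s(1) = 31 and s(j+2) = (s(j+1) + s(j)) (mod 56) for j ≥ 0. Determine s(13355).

Listing terms: s(0) = 11,  s(1) = 31,  s(2) = 42,  s(3) = 17,  s(4) = 3,  s(5) = 20,  s(6) = 23,  s(7) = 43,  s(8) = 10,  s(9) = 53,  s(10) = 7,  s(11) = 4,  s(12) = 11,  s(13) = 15,  s(14) = 26,  s(15) = 41,  s(16) = 11,  s(17) = 52,  s(18) = 7,  s(19) = 3,  s(20) = 10,  s(21) = 13,  s(22) = 23,  s(23) = 36,  s(24) = 3,  s(25) = 39,  s(26) = 42,  s(27) = 25,  s(28) = 11,  s(29) = 36,  s(30) = 47,  s(31) = 27,  s(32) = 18,  s(33) = 45,  s(34) = 7,  s(35) = 52,  s(36) = 3,  s(37) = 55,  s(38) = 2,  s(39) = 1,  s(40) = 3,  s(41) = 4,  s(42) = 7,  s(43) = 11,  s(44) = 18,  s(45) = 29,  s(46) = 47,  s(47) = 20,  s(48) = 11,  s(49) = 31.
The sequence repeats with period 48.
So s(13355) = s(0 + ((13355-0) mod 48)) = s(11) = 4.

4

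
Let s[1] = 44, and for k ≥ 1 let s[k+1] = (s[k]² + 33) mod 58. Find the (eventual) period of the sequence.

22

Computing terms: s[1] = 44,  s[2] = 55,  s[3] = 42,  s[4] = 57,  s[5] = 34,  s[6] = 29,  s[7] = 4,  s[8] = 49,  s[9] = 56,  s[10] = 37,  s[11] = 10,  s[12] = 17,  s[13] = 32,  s[14] = 13,  s[15] = 28,  s[16] = 5,  s[17] = 0,  s[18] = 33,  s[19] = 20,  s[20] = 27,  s[21] = 8,  s[22] = 39,  s[23] = 46,  s[24] = 3,  s[25] = 42.
Since s[25] = s[3] = 42, the sequence is eventually periodic: after a pre-period of length 2 it cycles with period 22.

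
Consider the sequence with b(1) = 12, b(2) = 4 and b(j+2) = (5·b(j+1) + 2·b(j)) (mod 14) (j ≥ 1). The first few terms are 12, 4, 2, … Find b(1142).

b(1) = 12, b(2) = 4, b(3) = 2, b(4) = 4, b(5) = 10, b(6) = 2, b(7) = 2, b(8) = 0, b(9) = 4, b(10) = 6, b(11) = 10, b(12) = 6, b(13) = 8, b(14) = 10, b(15) = 10, b(16) = 0, b(17) = 6, b(18) = 2, b(19) = 8, b(20) = 2, b(21) = 12, b(22) = 8, b(23) = 8, b(24) = 0, b(25) = 2, b(26) = 10, b(27) = 12, b(28) = 10, b(29) = 4, b(30) = 12, b(31) = 12, b(32) = 0, b(33) = 10, b(34) = 8, b(35) = 4, b(36) = 8, b(37) = 6, b(38) = 4, b(39) = 4, b(40) = 0, b(41) = 8, b(42) = 12, b(43) = 6, b(44) = 12, b(45) = 2, b(46) = 6, b(47) = 6, b(48) = 0, b(49) = 12, b(50) = 4.
The sequence repeats with period 48.
So b(1142) = b(1 + ((1142-1) mod 48)) = b(38) = 4.

4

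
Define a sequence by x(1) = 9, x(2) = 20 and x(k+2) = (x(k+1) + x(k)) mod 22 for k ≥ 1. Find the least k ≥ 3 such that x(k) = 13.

We have x(1) = 9; x(2) = 20; x(3) = 7; x(4) = 5; x(5) = 12; x(6) = 17; x(7) = 7; x(8) = 2; x(9) = 9; x(10) = 11; x(11) = 20; x(12) = 9; x(13) = 7; x(14) = 16; x(15) = 1; x(16) = 17; x(17) = 18; x(18) = 13; x(19) = 9; x(20) = 0; x(21) = 9; x(22) = 9; x(23) = 18; x(24) = 5; x(25) = 1; x(26) = 6; x(27) = 7; x(28) = 13; x(29) = 20; x(30) = 11; x(31) = 9; x(32) = 20.
The sequence repeats with period 30.
The value 13 first appears (with k ≥ 3) at x(18).

18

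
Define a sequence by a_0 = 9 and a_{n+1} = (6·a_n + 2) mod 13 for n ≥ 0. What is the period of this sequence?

We have a_0 = 9; a_1 = 4; a_2 = 0; a_3 = 2; a_4 = 1; a_5 = 8; a_6 = 11; a_7 = 3; a_8 = 7; a_9 = 5; a_{10} = 6; a_{11} = 12; a_{12} = 9.
Since a_{12} = a_0 = 9, the sequence is periodic with period 12.

12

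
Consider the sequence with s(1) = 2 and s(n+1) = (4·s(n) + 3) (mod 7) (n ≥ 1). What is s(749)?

4

s(1) = 2,  s(2) = 4,  s(3) = 5,  s(4) = 2.
Since s(4) = s(1) = 2, the sequence is periodic with period 3.
(749 - 1) mod 3 = 1, so s(749) = s(2) = 4.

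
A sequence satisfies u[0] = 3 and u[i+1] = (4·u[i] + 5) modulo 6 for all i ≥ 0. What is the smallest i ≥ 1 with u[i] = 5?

u[0] = 3,  u[1] = 5,  u[2] = 1,  u[3] = 3.
The sequence repeats with period 3.
The value 5 first appears (with i ≥ 1) at u[1].

1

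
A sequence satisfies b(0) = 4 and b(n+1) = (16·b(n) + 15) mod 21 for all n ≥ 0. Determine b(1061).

19

Listing terms: b(0) = 4,  b(1) = 16,  b(2) = 19,  b(3) = 4.
Since b(3) = b(0) = 4, the sequence is periodic with period 3.
(1061 - 0) mod 3 = 2, so b(1061) = b(2) = 19.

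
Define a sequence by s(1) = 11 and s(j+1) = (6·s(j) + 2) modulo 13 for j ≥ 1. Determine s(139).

9

Computing terms: s(1) = 11; s(2) = 3; s(3) = 7; s(4) = 5; s(5) = 6; s(6) = 12; s(7) = 9; s(8) = 4; s(9) = 0; s(10) = 2; s(11) = 1; s(12) = 8; s(13) = 11.
Since s(13) = s(1) = 11, the sequence is periodic with period 12.
So s(139) = s(1 + ((139-1) mod 12)) = s(7) = 9.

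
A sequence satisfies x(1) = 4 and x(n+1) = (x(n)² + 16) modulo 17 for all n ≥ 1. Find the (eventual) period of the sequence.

4

We have x(1) = 4, x(2) = 15, x(3) = 3, x(4) = 8, x(5) = 12, x(6) = 7, x(7) = 14, x(8) = 8.
Since x(8) = x(4) = 8, the sequence is eventually periodic: after a pre-period of length 3 it cycles with period 4.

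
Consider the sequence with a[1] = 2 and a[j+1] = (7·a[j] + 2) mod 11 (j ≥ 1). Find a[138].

10

Listing terms: a[1] = 2,  a[2] = 5,  a[3] = 4,  a[4] = 8,  a[5] = 3,  a[6] = 1,  a[7] = 9,  a[8] = 10,  a[9] = 6,  a[10] = 0,  a[11] = 2.
The sequence repeats with period 10.
So a[138] = a[1 + ((138-1) mod 10)] = a[8] = 10.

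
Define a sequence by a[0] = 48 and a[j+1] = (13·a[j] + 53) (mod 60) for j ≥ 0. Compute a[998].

We have a[0] = 48,  a[1] = 17,  a[2] = 34,  a[3] = 15,  a[4] = 8,  a[5] = 37,  a[6] = 54,  a[7] = 35,  a[8] = 28,  a[9] = 57,  a[10] = 14,  a[11] = 55,  a[12] = 48.
Since a[12] = a[0] = 48, the sequence is periodic with period 12.
So a[998] = a[0 + ((998-0) mod 12)] = a[2] = 34.

34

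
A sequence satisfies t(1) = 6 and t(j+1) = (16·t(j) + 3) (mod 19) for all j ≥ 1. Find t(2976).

17

We have t(1) = 6; t(2) = 4; t(3) = 10; t(4) = 11; t(5) = 8; t(6) = 17; t(7) = 9; t(8) = 14; t(9) = 18; t(10) = 6.
Since t(10) = t(1) = 6, the sequence is periodic with period 9.
So t(2976) = t(1 + ((2976-1) mod 9)) = t(6) = 17.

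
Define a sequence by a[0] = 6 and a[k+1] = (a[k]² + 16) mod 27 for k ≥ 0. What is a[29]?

a[0] = 6,  a[1] = 25,  a[2] = 20,  a[3] = 11,  a[4] = 2,  a[5] = 20.
Since a[5] = a[2] = 20, the sequence is eventually periodic: after a pre-period of length 2 it cycles with period 3.
For k ≥ 2, a[k] depends only on (k - 2) mod 3. (29 - 2) mod 3 = 0, so a[29] = a[2] = 20.

20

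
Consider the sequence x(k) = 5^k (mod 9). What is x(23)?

2

Listing terms: x(1) = 5,  x(2) = 7,  x(3) = 8,  x(4) = 4,  x(5) = 2,  x(6) = 1,  x(7) = 5.
The sequence repeats with period 6.
(23 - 1) mod 6 = 4, so x(23) = x(5) = 2.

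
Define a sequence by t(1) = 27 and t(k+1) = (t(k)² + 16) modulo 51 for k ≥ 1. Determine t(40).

29

t(1) = 27, t(2) = 31, t(3) = 8, t(4) = 29, t(5) = 41, t(6) = 14, t(7) = 8.
Since t(7) = t(3) = 8, the sequence is eventually periodic: after a pre-period of length 2 it cycles with period 4.
For k ≥ 3, t(k) depends only on (k - 3) mod 4. (40 - 3) mod 4 = 1, so t(40) = t(4) = 29.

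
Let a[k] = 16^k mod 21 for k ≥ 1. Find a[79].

16

Listing terms: a[1] = 16; a[2] = 4; a[3] = 1; a[4] = 16.
The sequence repeats with period 3.
(79 - 1) mod 3 = 0, so a[79] = a[1] = 16.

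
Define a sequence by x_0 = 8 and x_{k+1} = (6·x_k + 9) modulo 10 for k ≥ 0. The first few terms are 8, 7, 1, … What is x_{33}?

x_0 = 8,  x_1 = 7,  x_2 = 1,  x_3 = 5,  x_4 = 9,  x_5 = 3,  x_6 = 7.
Since x_6 = x_1 = 7, the sequence is eventually periodic: after a pre-period of length 1 it cycles with period 5.
For k ≥ 1, x_k depends only on (k - 1) mod 5. (33 - 1) mod 5 = 2, so x_{33} = x_3 = 5.

5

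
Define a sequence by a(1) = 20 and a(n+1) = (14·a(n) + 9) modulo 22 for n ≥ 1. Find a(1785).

We have a(1) = 20,  a(2) = 3,  a(3) = 7,  a(4) = 19,  a(5) = 11,  a(6) = 9,  a(7) = 3.
Since a(7) = a(2) = 3, the sequence is eventually periodic: after a pre-period of length 1 it cycles with period 5.
For n ≥ 2, a(n) depends only on (n - 2) mod 5. (1785 - 2) mod 5 = 3, so a(1785) = a(5) = 11.

11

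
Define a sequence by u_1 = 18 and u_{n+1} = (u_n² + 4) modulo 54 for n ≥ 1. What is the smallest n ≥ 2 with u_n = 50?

Computing terms: u_1 = 18, u_2 = 4, u_3 = 20, u_4 = 26, u_5 = 32, u_6 = 2, u_7 = 8, u_8 = 14, u_9 = 38, u_{10} = 44, u_{11} = 50, u_{12} = 20.
Since u_{12} = u_3 = 20, the sequence is eventually periodic: after a pre-period of length 2 it cycles with period 9.
The value 50 first appears (with n ≥ 2) at u_{11}.

11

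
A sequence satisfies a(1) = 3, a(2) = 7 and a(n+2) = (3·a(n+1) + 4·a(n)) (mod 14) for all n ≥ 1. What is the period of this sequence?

Computing terms: a(1) = 3, a(2) = 7, a(3) = 5, a(4) = 1, a(5) = 9, a(6) = 3, a(7) = 3, a(8) = 7.
The sequence repeats with period 6.

6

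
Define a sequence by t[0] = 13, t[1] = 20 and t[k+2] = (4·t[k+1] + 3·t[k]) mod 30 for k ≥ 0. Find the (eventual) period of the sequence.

t[0] = 13, t[1] = 20, t[2] = 29, t[3] = 26, t[4] = 11, t[5] = 2, t[6] = 11, t[7] = 20, t[8] = 23, t[9] = 2, t[10] = 17, t[11] = 14, t[12] = 17, t[13] = 20, t[14] = 11, t[15] = 14, t[16] = 29, t[17] = 8, t[18] = 29, t[19] = 20, t[20] = 17, t[21] = 8, t[22] = 23, t[23] = 26, t[24] = 23, t[25] = 20, t[26] = 29.
Since (t[25], t[26]) = (t[1], t[2]) = (20, 29) (two consecutive terms determine the rest), the sequence is eventually periodic: after a pre-period of length 1 it cycles with period 24.

24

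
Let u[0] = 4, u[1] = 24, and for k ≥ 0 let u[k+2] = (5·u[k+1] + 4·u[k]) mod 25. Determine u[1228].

19

Computing terms: u[0] = 4,  u[1] = 24,  u[2] = 11,  u[3] = 1,  u[4] = 24,  u[5] = 24,  u[6] = 16,  u[7] = 1,  u[8] = 19,  u[9] = 24,  u[10] = 21,  u[11] = 1,  u[12] = 14,  u[13] = 24,  u[14] = 1,  u[15] = 1,  u[16] = 9,  u[17] = 24,  u[18] = 6,  u[19] = 1,  u[20] = 4,  u[21] = 24.
The sequence repeats with period 20.
(1228 - 0) mod 20 = 8, so u[1228] = u[8] = 19.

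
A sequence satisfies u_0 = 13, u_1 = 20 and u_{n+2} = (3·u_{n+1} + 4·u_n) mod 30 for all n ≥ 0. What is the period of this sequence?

10

u_0 = 13,  u_1 = 20,  u_2 = 22,  u_3 = 26,  u_4 = 16,  u_5 = 2,  u_6 = 10,  u_7 = 8,  u_8 = 4,  u_9 = 14,  u_{10} = 28,  u_{11} = 20,  u_{12} = 22.
Since (u_{11}, u_{12}) = (u_1, u_2) = (20, 22) (two consecutive terms determine the rest), the sequence is eventually periodic: after a pre-period of length 1 it cycles with period 10.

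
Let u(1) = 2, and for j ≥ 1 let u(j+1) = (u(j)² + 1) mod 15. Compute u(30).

Computing terms: u(1) = 2,  u(2) = 5,  u(3) = 11,  u(4) = 2.
Since u(4) = u(1) = 2, the sequence is periodic with period 3.
So u(30) = u(1 + ((30-1) mod 3)) = u(3) = 11.

11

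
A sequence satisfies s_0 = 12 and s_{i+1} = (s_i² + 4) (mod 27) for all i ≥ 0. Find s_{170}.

s_0 = 12,  s_1 = 13,  s_2 = 11,  s_3 = 17,  s_4 = 23,  s_5 = 20,  s_6 = 26,  s_7 = 5,  s_8 = 2,  s_9 = 8,  s_{10} = 14,  s_{11} = 11.
Since s_{11} = s_2 = 11, the sequence is eventually periodic: after a pre-period of length 2 it cycles with period 9.
For i ≥ 2, s_i depends only on (i - 2) mod 9. (170 - 2) mod 9 = 6, so s_{170} = s_8 = 2.

2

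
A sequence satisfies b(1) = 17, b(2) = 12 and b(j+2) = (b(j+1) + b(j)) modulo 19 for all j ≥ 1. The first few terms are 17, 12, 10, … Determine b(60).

Listing terms: b(1) = 17,  b(2) = 12,  b(3) = 10,  b(4) = 3,  b(5) = 13,  b(6) = 16,  b(7) = 10,  b(8) = 7,  b(9) = 17,  b(10) = 5,  b(11) = 3,  b(12) = 8,  b(13) = 11,  b(14) = 0,  b(15) = 11,  b(16) = 11,  b(17) = 3,  b(18) = 14,  b(19) = 17,  b(20) = 12.
The sequence repeats with period 18.
(60 - 1) mod 18 = 5, so b(60) = b(6) = 16.

16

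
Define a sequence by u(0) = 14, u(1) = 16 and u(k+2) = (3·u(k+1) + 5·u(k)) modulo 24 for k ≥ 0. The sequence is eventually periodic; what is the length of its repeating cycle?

Computing terms: u(0) = 14; u(1) = 16; u(2) = 22; u(3) = 2; u(4) = 20; u(5) = 22; u(6) = 22; u(7) = 8; u(8) = 14; u(9) = 10; u(10) = 4; u(11) = 14; u(12) = 14; u(13) = 16.
The sequence repeats with period 12.

12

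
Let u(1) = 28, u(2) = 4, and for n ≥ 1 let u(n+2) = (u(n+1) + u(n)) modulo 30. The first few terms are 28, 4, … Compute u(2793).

28

Computing terms: u(1) = 28,  u(2) = 4,  u(3) = 2,  u(4) = 6,  u(5) = 8,  u(6) = 14,  u(7) = 22,  u(8) = 6,  u(9) = 28,  u(10) = 4.
The sequence repeats with period 8.
(2793 - 1) mod 8 = 0, so u(2793) = u(1) = 28.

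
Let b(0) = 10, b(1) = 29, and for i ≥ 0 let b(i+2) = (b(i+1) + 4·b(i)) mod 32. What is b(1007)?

9

Computing terms: b(0) = 10; b(1) = 29; b(2) = 5; b(3) = 25; b(4) = 13; b(5) = 17; b(6) = 5; b(7) = 9; b(8) = 29; b(9) = 1; b(10) = 21; b(11) = 25; b(12) = 13.
Since (b(11), b(12)) = (b(3), b(4)) = (25, 13) (two consecutive terms determine the rest), the sequence is eventually periodic: after a pre-period of length 3 it cycles with period 8.
For i ≥ 3, b(i) depends only on (i - 3) mod 8. (1007 - 3) mod 8 = 4, so b(1007) = b(7) = 9.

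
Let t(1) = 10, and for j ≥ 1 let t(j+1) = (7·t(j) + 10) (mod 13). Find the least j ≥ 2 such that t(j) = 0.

Listing terms: t(1) = 10, t(2) = 2, t(3) = 11, t(4) = 9, t(5) = 8, t(6) = 1, t(7) = 4, t(8) = 12, t(9) = 3, t(10) = 5, t(11) = 6, t(12) = 0, t(13) = 10.
Since t(13) = t(1) = 10, the sequence is periodic with period 12.
The value 0 first appears (with j ≥ 2) at t(12).

12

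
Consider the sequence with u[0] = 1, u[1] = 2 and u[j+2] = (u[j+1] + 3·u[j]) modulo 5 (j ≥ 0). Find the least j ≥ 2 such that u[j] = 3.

Listing terms: u[0] = 1,  u[1] = 2,  u[2] = 0,  u[3] = 1,  u[4] = 1,  u[5] = 4,  u[6] = 2,  u[7] = 4,  u[8] = 0,  u[9] = 2,  u[10] = 2,  u[11] = 3,  u[12] = 4,  u[13] = 3,  u[14] = 0,  u[15] = 4,  u[16] = 4,  u[17] = 1,  u[18] = 3,  u[19] = 1,  u[20] = 0,  u[21] = 3,  u[22] = 3,  u[23] = 2,  u[24] = 1,  u[25] = 2.
The sequence repeats with period 24.
The value 3 first appears (with j ≥ 2) at u[11].

11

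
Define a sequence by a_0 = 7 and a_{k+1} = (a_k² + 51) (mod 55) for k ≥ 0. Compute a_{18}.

27

Computing terms: a_0 = 7,  a_1 = 45,  a_2 = 41,  a_3 = 27,  a_4 = 10,  a_5 = 41.
Since a_5 = a_2 = 41, the sequence is eventually periodic: after a pre-period of length 2 it cycles with period 3.
For k ≥ 2, a_k depends only on (k - 2) mod 3. (18 - 2) mod 3 = 1, so a_{18} = a_3 = 27.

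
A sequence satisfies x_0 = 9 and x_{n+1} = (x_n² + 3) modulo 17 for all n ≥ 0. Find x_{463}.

2

Computing terms: x_0 = 9, x_1 = 16, x_2 = 4, x_3 = 2, x_4 = 7, x_5 = 1, x_6 = 4.
Since x_6 = x_2 = 4, the sequence is eventually periodic: after a pre-period of length 2 it cycles with period 4.
For n ≥ 2, x_n depends only on (n - 2) mod 4. (463 - 2) mod 4 = 1, so x_{463} = x_3 = 2.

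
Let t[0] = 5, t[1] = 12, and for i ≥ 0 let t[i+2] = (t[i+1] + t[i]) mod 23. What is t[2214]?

6

Computing terms: t[0] = 5, t[1] = 12, t[2] = 17, t[3] = 6, t[4] = 0, t[5] = 6, t[6] = 6, t[7] = 12, t[8] = 18, t[9] = 7, t[10] = 2, t[11] = 9, t[12] = 11, t[13] = 20, t[14] = 8, t[15] = 5, t[16] = 13, t[17] = 18, t[18] = 8, t[19] = 3, t[20] = 11, t[21] = 14, t[22] = 2, t[23] = 16, t[24] = 18, t[25] = 11, t[26] = 6, t[27] = 17, t[28] = 0, t[29] = 17, t[30] = 17, t[31] = 11, t[32] = 5, t[33] = 16, t[34] = 21, t[35] = 14, t[36] = 12, t[37] = 3, t[38] = 15, t[39] = 18, t[40] = 10, t[41] = 5, t[42] = 15, t[43] = 20, t[44] = 12, t[45] = 9, t[46] = 21, t[47] = 7, t[48] = 5, t[49] = 12.
Since (t[48], t[49]) = (t[0], t[1]) = (5, 12) (two consecutive terms determine the rest), the sequence is periodic with period 48.
So t[2214] = t[0 + ((2214-0) mod 48)] = t[6] = 6.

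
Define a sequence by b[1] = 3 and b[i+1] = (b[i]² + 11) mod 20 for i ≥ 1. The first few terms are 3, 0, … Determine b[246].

16

Listing terms: b[1] = 3; b[2] = 0; b[3] = 11; b[4] = 12; b[5] = 15; b[6] = 16; b[7] = 7; b[8] = 0.
Since b[8] = b[2] = 0, the sequence is eventually periodic: after a pre-period of length 1 it cycles with period 6.
For i ≥ 2, b[i] depends only on (i - 2) mod 6. (246 - 2) mod 6 = 4, so b[246] = b[6] = 16.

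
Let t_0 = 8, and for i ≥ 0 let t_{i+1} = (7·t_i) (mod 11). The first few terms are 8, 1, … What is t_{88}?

t_0 = 8, t_1 = 1, t_2 = 7, t_3 = 5, t_4 = 2, t_5 = 3, t_6 = 10, t_7 = 4, t_8 = 6, t_9 = 9, t_{10} = 8.
Since t_{10} = t_0 = 8, the sequence is periodic with period 10.
So t_{88} = t_{0 + ((88-0) mod 10)} = t_8 = 6.

6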